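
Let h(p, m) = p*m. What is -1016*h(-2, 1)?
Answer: 2032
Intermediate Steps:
h(p, m) = m*p
-1016*h(-2, 1) = -1016*(-2) = 2032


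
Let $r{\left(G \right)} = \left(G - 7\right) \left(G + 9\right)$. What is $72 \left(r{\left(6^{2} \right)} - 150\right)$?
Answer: $83160$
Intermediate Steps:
$r{\left(G \right)} = \left(-7 + G\right) \left(9 + G\right)$
$72 \left(r{\left(6^{2} \right)} - 150\right) = 72 \left(\left(-63 + \left(6^{2}\right)^{2} + 2 \cdot 6^{2}\right) - 150\right) = 72 \left(\left(-63 + 36^{2} + 2 \cdot 36\right) - 150\right) = 72 \left(\left(-63 + 1296 + 72\right) - 150\right) = 72 \left(1305 - 150\right) = 72 \cdot 1155 = 83160$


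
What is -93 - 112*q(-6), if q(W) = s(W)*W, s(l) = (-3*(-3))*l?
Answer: -36381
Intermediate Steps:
s(l) = 9*l
q(W) = 9*W**2 (q(W) = (9*W)*W = 9*W**2)
-93 - 112*q(-6) = -93 - 1008*(-6)**2 = -93 - 1008*36 = -93 - 112*324 = -93 - 36288 = -36381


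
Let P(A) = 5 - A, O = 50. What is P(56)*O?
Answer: -2550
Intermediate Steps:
P(56)*O = (5 - 1*56)*50 = (5 - 56)*50 = -51*50 = -2550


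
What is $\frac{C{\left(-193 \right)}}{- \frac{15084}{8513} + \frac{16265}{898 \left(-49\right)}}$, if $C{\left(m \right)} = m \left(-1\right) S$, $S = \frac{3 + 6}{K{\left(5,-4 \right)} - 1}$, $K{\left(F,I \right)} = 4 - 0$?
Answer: $- \frac{216887046054}{802190113} \approx -270.37$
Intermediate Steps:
$K{\left(F,I \right)} = 4$ ($K{\left(F,I \right)} = 4 + 0 = 4$)
$S = 3$ ($S = \frac{3 + 6}{4 - 1} = \frac{9}{3} = 9 \cdot \frac{1}{3} = 3$)
$C{\left(m \right)} = - 3 m$ ($C{\left(m \right)} = m \left(-1\right) 3 = - m 3 = - 3 m$)
$\frac{C{\left(-193 \right)}}{- \frac{15084}{8513} + \frac{16265}{898 \left(-49\right)}} = \frac{\left(-3\right) \left(-193\right)}{- \frac{15084}{8513} + \frac{16265}{898 \left(-49\right)}} = \frac{579}{\left(-15084\right) \frac{1}{8513} + \frac{16265}{-44002}} = \frac{579}{- \frac{15084}{8513} + 16265 \left(- \frac{1}{44002}\right)} = \frac{579}{- \frac{15084}{8513} - \frac{16265}{44002}} = \frac{579}{- \frac{802190113}{374589026}} = 579 \left(- \frac{374589026}{802190113}\right) = - \frac{216887046054}{802190113}$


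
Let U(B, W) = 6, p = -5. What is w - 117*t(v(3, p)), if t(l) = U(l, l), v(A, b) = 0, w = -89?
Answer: -791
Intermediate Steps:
t(l) = 6
w - 117*t(v(3, p)) = -89 - 117*6 = -89 - 702 = -791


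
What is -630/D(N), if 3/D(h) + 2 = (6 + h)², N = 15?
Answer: -92190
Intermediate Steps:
D(h) = 3/(-2 + (6 + h)²)
-630/D(N) = -(-420 + 210*(6 + 15)²) = -630/(3/(-2 + 21²)) = -630/(3/(-2 + 441)) = -630/(3/439) = -630/(3*(1/439)) = -630/3/439 = -630*439/3 = -92190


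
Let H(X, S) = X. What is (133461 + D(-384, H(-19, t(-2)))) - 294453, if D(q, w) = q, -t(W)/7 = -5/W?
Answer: -161376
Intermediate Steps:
t(W) = 35/W (t(W) = -(-35)/W = 35/W)
(133461 + D(-384, H(-19, t(-2)))) - 294453 = (133461 - 384) - 294453 = 133077 - 294453 = -161376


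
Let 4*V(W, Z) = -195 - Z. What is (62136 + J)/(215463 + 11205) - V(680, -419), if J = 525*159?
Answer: -4182599/75556 ≈ -55.358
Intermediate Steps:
J = 83475
V(W, Z) = -195/4 - Z/4 (V(W, Z) = (-195 - Z)/4 = -195/4 - Z/4)
(62136 + J)/(215463 + 11205) - V(680, -419) = (62136 + 83475)/(215463 + 11205) - (-195/4 - ¼*(-419)) = 145611/226668 - (-195/4 + 419/4) = 145611*(1/226668) - 1*56 = 48537/75556 - 56 = -4182599/75556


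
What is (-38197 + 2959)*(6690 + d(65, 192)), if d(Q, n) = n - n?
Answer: -235742220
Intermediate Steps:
d(Q, n) = 0
(-38197 + 2959)*(6690 + d(65, 192)) = (-38197 + 2959)*(6690 + 0) = -35238*6690 = -235742220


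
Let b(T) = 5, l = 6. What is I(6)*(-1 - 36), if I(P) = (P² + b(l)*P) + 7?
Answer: -2701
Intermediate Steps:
I(P) = 7 + P² + 5*P (I(P) = (P² + 5*P) + 7 = 7 + P² + 5*P)
I(6)*(-1 - 36) = (7 + 6² + 5*6)*(-1 - 36) = (7 + 36 + 30)*(-37) = 73*(-37) = -2701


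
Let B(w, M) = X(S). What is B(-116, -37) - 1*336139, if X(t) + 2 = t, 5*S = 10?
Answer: -336139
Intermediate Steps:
S = 2 (S = (⅕)*10 = 2)
X(t) = -2 + t
B(w, M) = 0 (B(w, M) = -2 + 2 = 0)
B(-116, -37) - 1*336139 = 0 - 1*336139 = 0 - 336139 = -336139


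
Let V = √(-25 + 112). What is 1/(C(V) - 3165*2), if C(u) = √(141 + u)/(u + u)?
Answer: -1/(6330 - √87*√(141 + √87)/174) ≈ -0.00015799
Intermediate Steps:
V = √87 ≈ 9.3274
C(u) = √(141 + u)/(2*u) (C(u) = √(141 + u)/((2*u)) = √(141 + u)*(1/(2*u)) = √(141 + u)/(2*u))
1/(C(V) - 3165*2) = 1/(√(141 + √87)/(2*(√87)) - 3165*2) = 1/((√87/87)*√(141 + √87)/2 - 6330) = 1/(√87*√(141 + √87)/174 - 6330) = 1/(-6330 + √87*√(141 + √87)/174)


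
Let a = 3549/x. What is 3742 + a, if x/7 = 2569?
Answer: 9613705/2569 ≈ 3742.2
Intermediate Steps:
x = 17983 (x = 7*2569 = 17983)
a = 507/2569 (a = 3549/17983 = 3549*(1/17983) = 507/2569 ≈ 0.19735)
3742 + a = 3742 + 507/2569 = 9613705/2569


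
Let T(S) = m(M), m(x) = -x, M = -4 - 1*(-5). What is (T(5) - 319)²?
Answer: 102400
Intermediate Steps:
M = 1 (M = -4 + 5 = 1)
T(S) = -1 (T(S) = -1*1 = -1)
(T(5) - 319)² = (-1 - 319)² = (-320)² = 102400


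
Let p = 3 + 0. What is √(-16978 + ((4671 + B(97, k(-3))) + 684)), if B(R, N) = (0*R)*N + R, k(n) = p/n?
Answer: I*√11526 ≈ 107.36*I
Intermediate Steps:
p = 3
k(n) = 3/n
B(R, N) = R (B(R, N) = 0*N + R = 0 + R = R)
√(-16978 + ((4671 + B(97, k(-3))) + 684)) = √(-16978 + ((4671 + 97) + 684)) = √(-16978 + (4768 + 684)) = √(-16978 + 5452) = √(-11526) = I*√11526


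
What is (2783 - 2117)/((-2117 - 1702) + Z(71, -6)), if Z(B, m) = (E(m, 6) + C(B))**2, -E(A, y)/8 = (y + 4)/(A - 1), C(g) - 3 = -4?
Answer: -16317/90901 ≈ -0.17950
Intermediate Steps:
C(g) = -1 (C(g) = 3 - 4 = -1)
E(A, y) = -8*(4 + y)/(-1 + A) (E(A, y) = -8*(y + 4)/(A - 1) = -8*(4 + y)/(-1 + A))
Z(B, m) = (-1 - 80/(-1 + m))**2 (Z(B, m) = (8*(-4 - 1*6)/(-1 + m) - 1)**2 = (8*(-4 - 6)/(-1 + m) - 1)**2 = (8*(-10)/(-1 + m) - 1)**2 = (-80/(-1 + m) - 1)**2 = (-1 - 80/(-1 + m))**2)
(2783 - 2117)/((-2117 - 1702) + Z(71, -6)) = (2783 - 2117)/((-2117 - 1702) + (79 - 6)**2/(-1 - 6)**2) = 666/(-3819 + 73**2/(-7)**2) = 666/(-3819 + (1/49)*5329) = 666/(-3819 + 5329/49) = 666/(-181802/49) = 666*(-49/181802) = -16317/90901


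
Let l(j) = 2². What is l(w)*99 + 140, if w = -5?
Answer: 536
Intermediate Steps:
l(j) = 4
l(w)*99 + 140 = 4*99 + 140 = 396 + 140 = 536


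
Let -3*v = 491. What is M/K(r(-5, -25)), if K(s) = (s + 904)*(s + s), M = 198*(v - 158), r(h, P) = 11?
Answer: -193/61 ≈ -3.1639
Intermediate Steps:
v = -491/3 (v = -⅓*491 = -491/3 ≈ -163.67)
M = -63690 (M = 198*(-491/3 - 158) = 198*(-965/3) = -63690)
K(s) = 2*s*(904 + s) (K(s) = (904 + s)*(2*s) = 2*s*(904 + s))
M/K(r(-5, -25)) = -63690*1/(22*(904 + 11)) = -63690/(2*11*915) = -63690/20130 = -63690*1/20130 = -193/61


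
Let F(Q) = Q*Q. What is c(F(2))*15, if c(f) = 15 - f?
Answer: 165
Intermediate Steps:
F(Q) = Q²
c(F(2))*15 = (15 - 1*2²)*15 = (15 - 1*4)*15 = (15 - 4)*15 = 11*15 = 165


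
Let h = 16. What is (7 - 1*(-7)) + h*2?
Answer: 46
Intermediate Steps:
(7 - 1*(-7)) + h*2 = (7 - 1*(-7)) + 16*2 = (7 + 7) + 32 = 14 + 32 = 46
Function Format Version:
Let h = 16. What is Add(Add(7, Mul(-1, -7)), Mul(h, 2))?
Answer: 46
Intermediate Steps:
Add(Add(7, Mul(-1, -7)), Mul(h, 2)) = Add(Add(7, Mul(-1, -7)), Mul(16, 2)) = Add(Add(7, 7), 32) = Add(14, 32) = 46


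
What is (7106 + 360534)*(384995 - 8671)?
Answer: 138351755360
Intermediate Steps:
(7106 + 360534)*(384995 - 8671) = 367640*376324 = 138351755360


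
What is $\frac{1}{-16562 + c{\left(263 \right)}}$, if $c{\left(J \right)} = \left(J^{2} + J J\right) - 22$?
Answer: $\frac{1}{121754} \approx 8.2133 \cdot 10^{-6}$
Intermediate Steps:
$c{\left(J \right)} = -22 + 2 J^{2}$ ($c{\left(J \right)} = \left(J^{2} + J^{2}\right) - 22 = 2 J^{2} - 22 = -22 + 2 J^{2}$)
$\frac{1}{-16562 + c{\left(263 \right)}} = \frac{1}{-16562 - \left(22 - 2 \cdot 263^{2}\right)} = \frac{1}{-16562 + \left(-22 + 2 \cdot 69169\right)} = \frac{1}{-16562 + \left(-22 + 138338\right)} = \frac{1}{-16562 + 138316} = \frac{1}{121754}$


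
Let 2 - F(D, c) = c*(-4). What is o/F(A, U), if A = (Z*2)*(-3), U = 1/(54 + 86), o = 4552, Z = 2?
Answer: 159320/71 ≈ 2243.9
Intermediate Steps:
U = 1/140 ≈ 0.0071429
A = -12 (A = (2*2)*(-3) = 4*(-3) = -12)
F(D, c) = 2 + 4*c (F(D, c) = 2 - c*(-4) = 2 - (-4)*c = 2 + 4*c)
o/F(A, U) = 4552/(2 + 4*(1/140)) = 4552/(2 + 1/35) = 4552/(71/35) = 4552*(35/71) = 159320/71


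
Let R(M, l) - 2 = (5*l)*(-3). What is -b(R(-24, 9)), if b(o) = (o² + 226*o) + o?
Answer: 12502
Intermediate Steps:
R(M, l) = 2 - 15*l (R(M, l) = 2 + (5*l)*(-3) = 2 - 15*l)
b(o) = o² + 227*o
-b(R(-24, 9)) = -(2 - 15*9)*(227 + (2 - 15*9)) = -(2 - 135)*(227 + (2 - 135)) = -(-133)*(227 - 133) = -(-133)*94 = -1*(-12502) = 12502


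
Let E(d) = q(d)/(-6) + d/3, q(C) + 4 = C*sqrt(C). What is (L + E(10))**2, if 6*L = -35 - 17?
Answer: 446/9 + 140*sqrt(10)/9 ≈ 98.747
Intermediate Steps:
q(C) = -4 + C**(3/2) (q(C) = -4 + C*sqrt(C) = -4 + C**(3/2))
E(d) = 2/3 - d**(3/2)/6 + d/3 (E(d) = (-4 + d**(3/2))/(-6) + d/3 = (-4 + d**(3/2))*(-1/6) + d*(1/3) = (2/3 - d**(3/2)/6) + d/3 = 2/3 - d**(3/2)/6 + d/3)
L = -26/3 (L = (-35 - 17)/6 = (1/6)*(-52) = -26/3 ≈ -8.6667)
(L + E(10))**2 = (-26/3 + (2/3 - 5*sqrt(10)/3 + (1/3)*10))**2 = (-26/3 + (2/3 - 5*sqrt(10)/3 + 10/3))**2 = (-26/3 + (4 - 5*sqrt(10)/3))**2 = (-14/3 - 5*sqrt(10)/3)**2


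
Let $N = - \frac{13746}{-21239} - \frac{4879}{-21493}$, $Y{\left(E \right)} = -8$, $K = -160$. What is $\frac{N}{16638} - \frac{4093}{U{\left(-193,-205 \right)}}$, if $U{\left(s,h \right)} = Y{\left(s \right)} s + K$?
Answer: $- \frac{15543050443279181}{5255793797205192} \approx -2.9573$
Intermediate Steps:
$N = \frac{399067859}{456489827}$ ($N = \left(-13746\right) \left(- \frac{1}{21239}\right) - - \frac{4879}{21493} = \frac{13746}{21239} + \frac{4879}{21493} = \frac{399067859}{456489827} \approx 0.87421$)
$U{\left(s,h \right)} = -160 - 8 s$ ($U{\left(s,h \right)} = - 8 s - 160 = -160 - 8 s$)
$\frac{N}{16638} - \frac{4093}{U{\left(-193,-205 \right)}} = \frac{399067859}{456489827 \cdot 16638} - \frac{4093}{-160 - -1544} = \frac{399067859}{456489827} \cdot \frac{1}{16638} - \frac{4093}{-160 + 1544} = \frac{399067859}{7595077741626} - \frac{4093}{1384} = - \frac{15543050443279181}{5255793797205192}$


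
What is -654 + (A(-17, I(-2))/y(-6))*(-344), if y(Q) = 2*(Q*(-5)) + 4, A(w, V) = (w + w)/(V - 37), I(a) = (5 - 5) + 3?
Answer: -5275/8 ≈ -659.38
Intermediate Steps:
I(a) = 3 (I(a) = 0 + 3 = 3)
A(w, V) = 2*w/(-37 + V) (A(w, V) = (2*w)/(-37 + V) = 2*w/(-37 + V))
y(Q) = 4 - 10*Q (y(Q) = 2*(-5*Q) + 4 = -10*Q + 4 = 4 - 10*Q)
-654 + (A(-17, I(-2))/y(-6))*(-344) = -654 + ((2*(-17)/(-37 + 3))/(4 - 10*(-6)))*(-344) = -654 + ((2*(-17)/(-34))/(4 + 60))*(-344) = -654 + ((2*(-17)*(-1/34))/64)*(-344) = -654 + (1*(1/64))*(-344) = -654 + (1/64)*(-344) = -654 - 43/8 = -5275/8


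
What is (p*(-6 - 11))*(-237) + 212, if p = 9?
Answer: 36473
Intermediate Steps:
(p*(-6 - 11))*(-237) + 212 = (9*(-6 - 11))*(-237) + 212 = (9*(-17))*(-237) + 212 = -153*(-237) + 212 = 36261 + 212 = 36473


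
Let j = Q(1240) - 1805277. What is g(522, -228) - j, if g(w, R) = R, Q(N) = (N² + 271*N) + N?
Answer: -69831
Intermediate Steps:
Q(N) = N² + 272*N
j = 69603 (j = 1240*(272 + 1240) - 1805277 = 1240*1512 - 1805277 = 1874880 - 1805277 = 69603)
g(522, -228) - j = -228 - 1*69603 = -228 - 69603 = -69831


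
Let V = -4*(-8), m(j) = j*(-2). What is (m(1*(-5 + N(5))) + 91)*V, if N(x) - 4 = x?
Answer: 2656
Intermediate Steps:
N(x) = 4 + x
m(j) = -2*j
V = 32
(m(1*(-5 + N(5))) + 91)*V = (-2*(-5 + (4 + 5)) + 91)*32 = (-2*(-5 + 9) + 91)*32 = (-2*4 + 91)*32 = (-8 + 91)*32 = 83*32 = 2656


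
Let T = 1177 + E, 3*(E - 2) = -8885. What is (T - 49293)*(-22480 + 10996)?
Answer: 586552956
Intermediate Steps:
E = -8879/3 (E = 2 + (1/3)*(-8885) = 2 - 8885/3 = -8879/3 ≈ -2959.7)
T = -5348/3 (T = 1177 - 8879/3 = -5348/3 ≈ -1782.7)
(T - 49293)*(-22480 + 10996) = (-5348/3 - 49293)*(-22480 + 10996) = -153227/3*(-11484) = 586552956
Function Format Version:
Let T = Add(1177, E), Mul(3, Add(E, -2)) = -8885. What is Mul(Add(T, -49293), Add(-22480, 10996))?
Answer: 586552956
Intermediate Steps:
E = Rational(-8879, 3) (E = Add(2, Mul(Rational(1, 3), -8885)) = Add(2, Rational(-8885, 3)) = Rational(-8879, 3) ≈ -2959.7)
T = Rational(-5348, 3) (T = Add(1177, Rational(-8879, 3)) = Rational(-5348, 3) ≈ -1782.7)
Mul(Add(T, -49293), Add(-22480, 10996)) = Mul(Add(Rational(-5348, 3), -49293), Add(-22480, 10996)) = Mul(Rational(-153227, 3), -11484) = 586552956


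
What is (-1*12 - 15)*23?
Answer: -621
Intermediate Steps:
(-1*12 - 15)*23 = (-12 - 15)*23 = -27*23 = -621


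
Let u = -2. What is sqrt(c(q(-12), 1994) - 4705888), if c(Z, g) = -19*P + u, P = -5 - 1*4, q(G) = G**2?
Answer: I*sqrt(4705719) ≈ 2169.3*I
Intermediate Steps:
P = -9 (P = -5 - 4 = -9)
c(Z, g) = 169 (c(Z, g) = -19*(-9) - 2 = 171 - 2 = 169)
sqrt(c(q(-12), 1994) - 4705888) = sqrt(169 - 4705888) = sqrt(-4705719) = I*sqrt(4705719)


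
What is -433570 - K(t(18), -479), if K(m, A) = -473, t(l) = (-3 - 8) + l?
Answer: -433097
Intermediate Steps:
t(l) = -11 + l
-433570 - K(t(18), -479) = -433570 - 1*(-473) = -433570 + 473 = -433097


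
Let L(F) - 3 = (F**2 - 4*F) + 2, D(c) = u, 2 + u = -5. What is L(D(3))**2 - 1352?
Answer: 5372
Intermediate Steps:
u = -7 (u = -2 - 5 = -7)
D(c) = -7
L(F) = 5 + F**2 - 4*F (L(F) = 3 + ((F**2 - 4*F) + 2) = 3 + (2 + F**2 - 4*F) = 5 + F**2 - 4*F)
L(D(3))**2 - 1352 = (5 + (-7)**2 - 4*(-7))**2 - 1352 = (5 + 49 + 28)**2 - 1352 = 82**2 - 1352 = 6724 - 1352 = 5372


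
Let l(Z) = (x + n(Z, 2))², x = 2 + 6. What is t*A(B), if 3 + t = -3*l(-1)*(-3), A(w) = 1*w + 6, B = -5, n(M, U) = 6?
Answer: 1761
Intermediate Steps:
x = 8
l(Z) = 196 (l(Z) = (8 + 6)² = 14² = 196)
A(w) = 6 + w (A(w) = w + 6 = 6 + w)
t = 1761 (t = -3 - 3*196*(-3) = -3 - 588*(-3) = -3 + 1764 = 1761)
t*A(B) = 1761*(6 - 5) = 1761*1 = 1761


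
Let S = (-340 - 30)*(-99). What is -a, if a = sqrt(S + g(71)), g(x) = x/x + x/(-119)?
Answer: -sqrt(518723142)/119 ≈ -191.39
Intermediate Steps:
S = 36630 (S = -370*(-99) = 36630)
g(x) = 1 - x/119 (g(x) = 1 + x*(-1/119) = 1 - x/119)
a = sqrt(518723142)/119 (a = sqrt(36630 + (1 - 1/119*71)) = sqrt(36630 + (1 - 71/119)) = sqrt(36630 + 48/119) = sqrt(4359018/119) = sqrt(518723142)/119 ≈ 191.39)
-a = -sqrt(518723142)/119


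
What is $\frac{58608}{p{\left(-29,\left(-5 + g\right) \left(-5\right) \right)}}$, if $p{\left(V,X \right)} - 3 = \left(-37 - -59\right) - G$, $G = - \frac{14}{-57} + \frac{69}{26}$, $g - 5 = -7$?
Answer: $\frac{86857056}{32753} \approx 2651.9$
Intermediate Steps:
$g = -2$ ($g = 5 - 7 = -2$)
$G = \frac{4297}{1482}$ ($G = \left(-14\right) \left(- \frac{1}{57}\right) + 69 \cdot \frac{1}{26} = \frac{14}{57} + \frac{69}{26} = \frac{4297}{1482} \approx 2.8995$)
$p{\left(V,X \right)} = \frac{32753}{1482}$ ($p{\left(V,X \right)} = 3 - - \frac{28307}{1482} = 3 + \left(\left(-37 + 59\right) - \frac{4297}{1482}\right) = 3 + \left(22 - \frac{4297}{1482}\right) = 3 + \frac{28307}{1482} = \frac{32753}{1482}$)
$\frac{58608}{p{\left(-29,\left(-5 + g\right) \left(-5\right) \right)}} = \frac{58608}{\frac{32753}{1482}} = 58608 \cdot \frac{1482}{32753} = \frac{86857056}{32753}$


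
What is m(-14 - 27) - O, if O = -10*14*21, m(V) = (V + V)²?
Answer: 9664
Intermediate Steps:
m(V) = 4*V² (m(V) = (2*V)² = 4*V²)
O = -2940 (O = -140*21 = -2940)
m(-14 - 27) - O = 4*(-14 - 27)² - 1*(-2940) = 4*(-41)² + 2940 = 4*1681 + 2940 = 6724 + 2940 = 9664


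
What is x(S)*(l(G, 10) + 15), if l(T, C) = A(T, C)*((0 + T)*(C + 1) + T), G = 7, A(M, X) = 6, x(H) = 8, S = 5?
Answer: 4152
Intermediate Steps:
l(T, C) = 6*T + 6*T*(1 + C) (l(T, C) = 6*((0 + T)*(C + 1) + T) = 6*(T*(1 + C) + T) = 6*(T + T*(1 + C)) = 6*T + 6*T*(1 + C))
x(S)*(l(G, 10) + 15) = 8*(6*7*(2 + 10) + 15) = 8*(6*7*12 + 15) = 8*(504 + 15) = 8*519 = 4152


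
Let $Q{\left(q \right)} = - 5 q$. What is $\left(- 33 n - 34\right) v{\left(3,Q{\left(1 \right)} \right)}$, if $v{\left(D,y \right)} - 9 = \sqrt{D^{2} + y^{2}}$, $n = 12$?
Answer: $-3870 - 430 \sqrt{34} \approx -6377.3$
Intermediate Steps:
$v{\left(D,y \right)} = 9 + \sqrt{D^{2} + y^{2}}$
$\left(- 33 n - 34\right) v{\left(3,Q{\left(1 \right)} \right)} = \left(\left(-33\right) 12 - 34\right) \left(9 + \sqrt{3^{2} + \left(\left(-5\right) 1\right)^{2}}\right) = \left(-396 - 34\right) \left(9 + \sqrt{9 + \left(-5\right)^{2}}\right) = - 430 \left(9 + \sqrt{9 + 25}\right) = - 430 \left(9 + \sqrt{34}\right) = -3870 - 430 \sqrt{34}$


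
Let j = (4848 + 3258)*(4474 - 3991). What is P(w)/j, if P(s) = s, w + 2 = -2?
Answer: -2/1957599 ≈ -1.0217e-6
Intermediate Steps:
w = -4 (w = -2 - 2 = -4)
j = 3915198 (j = 8106*483 = 3915198)
P(w)/j = -4/3915198 = -4*1/3915198 = -2/1957599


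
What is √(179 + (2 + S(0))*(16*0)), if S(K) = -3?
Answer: √179 ≈ 13.379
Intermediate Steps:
√(179 + (2 + S(0))*(16*0)) = √(179 + (2 - 3)*(16*0)) = √(179 - 1*0) = √(179 + 0) = √179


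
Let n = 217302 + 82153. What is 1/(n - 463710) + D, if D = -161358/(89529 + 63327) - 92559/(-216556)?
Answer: -35580107213111/56636978603205 ≈ -0.62821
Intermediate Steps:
n = 299455
D = -216612964/344811291 (D = -161358/152856 - 92559*(-1/216556) = -161358*1/152856 + 92559/216556 = -26893/25476 + 92559/216556 = -216612964/344811291 ≈ -0.62821)
1/(n - 463710) + D = 1/(299455 - 463710) - 216612964/344811291 = 1/(-164255) - 216612964/344811291 = -1/164255 - 216612964/344811291 = -35580107213111/56636978603205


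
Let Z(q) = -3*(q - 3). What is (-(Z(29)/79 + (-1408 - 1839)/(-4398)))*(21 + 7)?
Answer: 1211434/173721 ≈ 6.9734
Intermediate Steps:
Z(q) = 9 - 3*q (Z(q) = -3*(-3 + q) = 9 - 3*q)
(-(Z(29)/79 + (-1408 - 1839)/(-4398)))*(21 + 7) = (-((9 - 3*29)/79 + (-1408 - 1839)/(-4398)))*(21 + 7) = -((9 - 87)*(1/79) - 3247*(-1/4398))*28 = -(-78*1/79 + 3247/4398)*28 = -(-78/79 + 3247/4398)*28 = -1*(-86531/347442)*28 = (86531/347442)*28 = 1211434/173721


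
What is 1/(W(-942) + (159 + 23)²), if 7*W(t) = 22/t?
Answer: 3297/109209817 ≈ 3.0190e-5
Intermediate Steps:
W(t) = 22/(7*t) (W(t) = (22/t)/7 = 22/(7*t))
1/(W(-942) + (159 + 23)²) = 1/((22/7)/(-942) + (159 + 23)²) = 1/((22/7)*(-1/942) + 182²) = 1/(-11/3297 + 33124) = 1/(109209817/3297) = 3297/109209817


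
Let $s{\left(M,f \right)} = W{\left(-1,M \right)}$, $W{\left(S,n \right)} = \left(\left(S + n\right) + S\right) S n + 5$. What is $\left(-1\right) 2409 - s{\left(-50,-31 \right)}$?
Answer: $186$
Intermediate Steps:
$W{\left(S,n \right)} = 5 + S n \left(n + 2 S\right)$ ($W{\left(S,n \right)} = \left(n + 2 S\right) S n + 5 = S \left(n + 2 S\right) n + 5 = S n \left(n + 2 S\right) + 5 = 5 + S n \left(n + 2 S\right)$)
$s{\left(M,f \right)} = 5 - M^{2} + 2 M$ ($s{\left(M,f \right)} = 5 - M^{2} + 2 M \left(-1\right)^{2} = 5 - M^{2} + 2 M 1 = 5 - M^{2} + 2 M$)
$\left(-1\right) 2409 - s{\left(-50,-31 \right)} = \left(-1\right) 2409 - \left(5 - \left(-50\right)^{2} + 2 \left(-50\right)\right) = -2409 - \left(5 - 2500 - 100\right) = -2409 - -2595 = -2409 + 2595 = 186$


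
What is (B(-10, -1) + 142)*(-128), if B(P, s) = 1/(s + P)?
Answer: -199808/11 ≈ -18164.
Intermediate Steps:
B(P, s) = 1/(P + s)
(B(-10, -1) + 142)*(-128) = (1/(-10 - 1) + 142)*(-128) = (1/(-11) + 142)*(-128) = (-1/11 + 142)*(-128) = (1561/11)*(-128) = -199808/11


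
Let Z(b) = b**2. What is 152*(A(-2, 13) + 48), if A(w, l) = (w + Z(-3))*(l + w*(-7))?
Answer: 36024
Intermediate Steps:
A(w, l) = (9 + w)*(l - 7*w) (A(w, l) = (w + (-3)**2)*(l + w*(-7)) = (w + 9)*(l - 7*w) = (9 + w)*(l - 7*w))
152*(A(-2, 13) + 48) = 152*((-63*(-2) - 7*(-2)**2 + 9*13 + 13*(-2)) + 48) = 152*((126 - 7*4 + 117 - 26) + 48) = 152*((126 - 28 + 117 - 26) + 48) = 152*(189 + 48) = 152*237 = 36024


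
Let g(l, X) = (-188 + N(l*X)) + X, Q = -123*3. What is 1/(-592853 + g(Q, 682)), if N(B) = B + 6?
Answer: -1/844011 ≈ -1.1848e-6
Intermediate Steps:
Q = -369
N(B) = 6 + B
g(l, X) = -182 + X + X*l (g(l, X) = (-188 + (6 + l*X)) + X = (-188 + (6 + X*l)) + X = (-182 + X*l) + X = -182 + X + X*l)
1/(-592853 + g(Q, 682)) = 1/(-592853 + (-182 + 682 + 682*(-369))) = 1/(-592853 + (-182 + 682 - 251658)) = 1/(-592853 - 251158) = 1/(-844011) = -1/844011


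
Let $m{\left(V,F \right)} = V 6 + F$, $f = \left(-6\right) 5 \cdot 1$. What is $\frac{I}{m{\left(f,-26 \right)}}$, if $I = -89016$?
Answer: $\frac{44508}{103} \approx 432.12$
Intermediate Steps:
$f = -30$ ($f = \left(-30\right) 1 = -30$)
$m{\left(V,F \right)} = F + 6 V$ ($m{\left(V,F \right)} = 6 V + F = F + 6 V$)
$\frac{I}{m{\left(f,-26 \right)}} = - \frac{89016}{-26 + 6 \left(-30\right)} = - \frac{89016}{-26 - 180} = - \frac{89016}{-206} = \left(-89016\right) \left(- \frac{1}{206}\right) = \frac{44508}{103}$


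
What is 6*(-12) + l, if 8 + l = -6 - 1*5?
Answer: -91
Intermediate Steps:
l = -19 (l = -8 + (-6 - 1*5) = -8 + (-6 - 5) = -8 - 11 = -19)
6*(-12) + l = 6*(-12) - 19 = -72 - 19 = -91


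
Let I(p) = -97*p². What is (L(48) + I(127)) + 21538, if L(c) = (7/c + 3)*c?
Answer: -1542824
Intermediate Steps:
L(c) = c*(3 + 7/c) (L(c) = (3 + 7/c)*c = c*(3 + 7/c))
(L(48) + I(127)) + 21538 = ((7 + 3*48) - 97*127²) + 21538 = ((7 + 144) - 97*16129) + 21538 = (151 - 1564513) + 21538 = -1564362 + 21538 = -1542824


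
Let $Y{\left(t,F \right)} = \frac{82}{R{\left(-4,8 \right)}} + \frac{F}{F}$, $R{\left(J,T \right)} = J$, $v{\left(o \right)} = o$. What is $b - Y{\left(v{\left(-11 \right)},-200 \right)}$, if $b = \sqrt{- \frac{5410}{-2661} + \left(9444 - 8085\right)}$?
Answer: $\frac{39}{2} + \frac{\sqrt{9637367649}}{2661} \approx 56.392$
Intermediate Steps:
$Y{\left(t,F \right)} = - \frac{39}{2}$ ($Y{\left(t,F \right)} = \frac{82}{-4} + \frac{F}{F} = 82 \left(- \frac{1}{4}\right) + 1 = - \frac{41}{2} + 1 = - \frac{39}{2}$)
$b = \frac{\sqrt{9637367649}}{2661}$ ($b = \sqrt{\left(-5410\right) \left(- \frac{1}{2661}\right) + 1359} = \sqrt{\frac{5410}{2661} + 1359} = \sqrt{\frac{3621709}{2661}} = \frac{\sqrt{9637367649}}{2661} \approx 36.892$)
$b - Y{\left(v{\left(-11 \right)},-200 \right)} = \frac{\sqrt{9637367649}}{2661} - - \frac{39}{2} = \frac{\sqrt{9637367649}}{2661} + \frac{39}{2} = \frac{39}{2} + \frac{\sqrt{9637367649}}{2661}$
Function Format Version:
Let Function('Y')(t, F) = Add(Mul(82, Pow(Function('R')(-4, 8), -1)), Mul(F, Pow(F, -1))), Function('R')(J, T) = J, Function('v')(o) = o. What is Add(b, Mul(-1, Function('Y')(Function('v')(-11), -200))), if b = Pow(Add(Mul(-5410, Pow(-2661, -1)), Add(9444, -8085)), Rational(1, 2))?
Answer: Add(Rational(39, 2), Mul(Rational(1, 2661), Pow(9637367649, Rational(1, 2)))) ≈ 56.392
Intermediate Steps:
Function('Y')(t, F) = Rational(-39, 2) (Function('Y')(t, F) = Add(Mul(82, Pow(-4, -1)), Mul(F, Pow(F, -1))) = Add(Mul(82, Rational(-1, 4)), 1) = Add(Rational(-41, 2), 1) = Rational(-39, 2))
b = Mul(Rational(1, 2661), Pow(9637367649, Rational(1, 2))) (b = Pow(Add(Mul(-5410, Rational(-1, 2661)), 1359), Rational(1, 2)) = Pow(Add(Rational(5410, 2661), 1359), Rational(1, 2)) = Pow(Rational(3621709, 2661), Rational(1, 2)) = Mul(Rational(1, 2661), Pow(9637367649, Rational(1, 2))) ≈ 36.892)
Add(b, Mul(-1, Function('Y')(Function('v')(-11), -200))) = Add(Mul(Rational(1, 2661), Pow(9637367649, Rational(1, 2))), Mul(-1, Rational(-39, 2))) = Add(Mul(Rational(1, 2661), Pow(9637367649, Rational(1, 2))), Rational(39, 2)) = Add(Rational(39, 2), Mul(Rational(1, 2661), Pow(9637367649, Rational(1, 2))))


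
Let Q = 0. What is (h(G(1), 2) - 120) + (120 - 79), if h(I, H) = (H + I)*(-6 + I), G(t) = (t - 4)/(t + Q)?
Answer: -70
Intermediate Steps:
G(t) = (-4 + t)/t (G(t) = (t - 4)/(t + 0) = (-4 + t)/t)
h(I, H) = (-6 + I)*(H + I)
(h(G(1), 2) - 120) + (120 - 79) = ((((-4 + 1)/1)**2 - 6*2 - 6*(-4 + 1)/1 + 2*((-4 + 1)/1)) - 120) + (120 - 79) = (((1*(-3))**2 - 12 - 6*(-3) + 2*(1*(-3))) - 120) + 41 = (((-3)**2 - 12 - 6*(-3) + 2*(-3)) - 120) + 41 = ((9 - 12 + 18 - 6) - 120) + 41 = (9 - 120) + 41 = -111 + 41 = -70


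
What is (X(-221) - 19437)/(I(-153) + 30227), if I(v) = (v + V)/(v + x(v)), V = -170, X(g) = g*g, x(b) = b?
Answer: 529272/544105 ≈ 0.97274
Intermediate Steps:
X(g) = g**2
I(v) = (-170 + v)/(2*v) (I(v) = (v - 170)/(v + v) = (-170 + v)/((2*v)) = (-170 + v)*(1/(2*v)) = (-170 + v)/(2*v))
(X(-221) - 19437)/(I(-153) + 30227) = ((-221)**2 - 19437)/((1/2)*(-170 - 153)/(-153) + 30227) = (48841 - 19437)/((1/2)*(-1/153)*(-323) + 30227) = 29404/(19/18 + 30227) = 29404/(544105/18) = 29404*(18/544105) = 529272/544105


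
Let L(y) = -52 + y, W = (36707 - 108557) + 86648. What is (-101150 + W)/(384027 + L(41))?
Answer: -5397/24001 ≈ -0.22487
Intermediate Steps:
W = 14798 (W = -71850 + 86648 = 14798)
(-101150 + W)/(384027 + L(41)) = (-101150 + 14798)/(384027 + (-52 + 41)) = -86352/(384027 - 11) = -86352/384016 = -86352*1/384016 = -5397/24001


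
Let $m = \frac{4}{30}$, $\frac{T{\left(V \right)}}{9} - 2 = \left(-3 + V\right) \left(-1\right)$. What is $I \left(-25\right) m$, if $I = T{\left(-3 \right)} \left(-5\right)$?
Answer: $1200$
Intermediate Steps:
$T{\left(V \right)} = 45 - 9 V$ ($T{\left(V \right)} = 18 + 9 \left(-3 + V\right) \left(-1\right) = 18 + 9 \left(3 - V\right) = 18 - \left(-27 + 9 V\right) = 45 - 9 V$)
$I = -360$ ($I = \left(45 - -27\right) \left(-5\right) = \left(45 + 27\right) \left(-5\right) = 72 \left(-5\right) = -360$)
$m = \frac{2}{15}$ ($m = 4 \cdot \frac{1}{30} = \frac{2}{15} \approx 0.13333$)
$I \left(-25\right) m = \left(-360\right) \left(-25\right) \frac{2}{15} = 9000 \cdot \frac{2}{15} = 1200$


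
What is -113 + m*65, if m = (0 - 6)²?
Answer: 2227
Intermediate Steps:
m = 36 (m = (-6)² = 36)
-113 + m*65 = -113 + 36*65 = -113 + 2340 = 2227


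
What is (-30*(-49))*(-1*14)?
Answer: -20580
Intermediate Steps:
(-30*(-49))*(-1*14) = 1470*(-14) = -20580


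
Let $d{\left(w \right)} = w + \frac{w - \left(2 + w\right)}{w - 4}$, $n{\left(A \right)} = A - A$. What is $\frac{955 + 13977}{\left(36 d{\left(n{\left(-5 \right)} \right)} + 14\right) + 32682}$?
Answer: $\frac{7466}{16357} \approx 0.45644$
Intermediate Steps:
$n{\left(A \right)} = 0$
$d{\left(w \right)} = w - \frac{2}{-4 + w}$
$\frac{955 + 13977}{\left(36 d{\left(n{\left(-5 \right)} \right)} + 14\right) + 32682} = \frac{955 + 13977}{\left(36 \frac{-2 + 0^{2} - 0}{-4 + 0} + 14\right) + 32682} = \frac{14932}{\left(36 \frac{-2 + 0 + 0}{-4} + 14\right) + 32682} = \frac{14932}{\left(36 \left(\left(- \frac{1}{4}\right) \left(-2\right)\right) + 14\right) + 32682} = \frac{14932}{\left(36 \cdot \frac{1}{2} + 14\right) + 32682} = \frac{14932}{\left(18 + 14\right) + 32682} = \frac{14932}{32 + 32682} = \frac{14932}{32714} = 14932 \cdot \frac{1}{32714} = \frac{7466}{16357}$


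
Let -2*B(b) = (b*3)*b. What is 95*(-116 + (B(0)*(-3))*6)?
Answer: -11020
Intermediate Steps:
B(b) = -3*b²/2 (B(b) = -b*3*b/2 = -3*b*b/2 = -3*b²/2)
95*(-116 + (B(0)*(-3))*6) = 95*(-116 + (-3/2*0²*(-3))*6) = 95*(-116 + (-3/2*0*(-3))*6) = 95*(-116 + (0*(-3))*6) = 95*(-116 + 0*6) = 95*(-116 + 0) = 95*(-116) = -11020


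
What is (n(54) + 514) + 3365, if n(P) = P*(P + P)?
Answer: 9711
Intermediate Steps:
n(P) = 2*P² (n(P) = P*(2*P) = 2*P²)
(n(54) + 514) + 3365 = (2*54² + 514) + 3365 = (2*2916 + 514) + 3365 = (5832 + 514) + 3365 = 6346 + 3365 = 9711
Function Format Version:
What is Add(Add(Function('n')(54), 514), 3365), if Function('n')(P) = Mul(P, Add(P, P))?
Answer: 9711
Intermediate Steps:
Function('n')(P) = Mul(2, Pow(P, 2)) (Function('n')(P) = Mul(P, Mul(2, P)) = Mul(2, Pow(P, 2)))
Add(Add(Function('n')(54), 514), 3365) = Add(Add(Mul(2, Pow(54, 2)), 514), 3365) = Add(Add(Mul(2, 2916), 514), 3365) = Add(Add(5832, 514), 3365) = Add(6346, 3365) = 9711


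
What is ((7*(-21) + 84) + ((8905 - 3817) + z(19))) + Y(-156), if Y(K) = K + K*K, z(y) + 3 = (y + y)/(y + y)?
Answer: 29203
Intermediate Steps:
z(y) = -2 (z(y) = -3 + (y + y)/(y + y) = -3 + (2*y)/((2*y)) = -3 + (2*y)*(1/(2*y)) = -3 + 1 = -2)
Y(K) = K + K²
((7*(-21) + 84) + ((8905 - 3817) + z(19))) + Y(-156) = ((7*(-21) + 84) + ((8905 - 3817) - 2)) - 156*(1 - 156) = ((-147 + 84) + (5088 - 2)) - 156*(-155) = (-63 + 5086) + 24180 = 5023 + 24180 = 29203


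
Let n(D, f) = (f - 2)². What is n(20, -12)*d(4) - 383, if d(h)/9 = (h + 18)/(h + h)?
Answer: 4468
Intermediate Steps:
n(D, f) = (-2 + f)²
d(h) = 9*(18 + h)/(2*h) (d(h) = 9*((h + 18)/(h + h)) = 9*((18 + h)/((2*h))) = 9*((18 + h)*(1/(2*h))) = 9*((18 + h)/(2*h)) = 9*(18 + h)/(2*h))
n(20, -12)*d(4) - 383 = (-2 - 12)²*(9/2 + 81/4) - 383 = (-14)²*(9/2 + 81*(¼)) - 383 = 196*(9/2 + 81/4) - 383 = 196*(99/4) - 383 = 4851 - 383 = 4468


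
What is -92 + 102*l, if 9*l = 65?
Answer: 1934/3 ≈ 644.67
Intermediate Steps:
l = 65/9 (l = (⅑)*65 = 65/9 ≈ 7.2222)
-92 + 102*l = -92 + 102*(65/9) = -92 + 2210/3 = 1934/3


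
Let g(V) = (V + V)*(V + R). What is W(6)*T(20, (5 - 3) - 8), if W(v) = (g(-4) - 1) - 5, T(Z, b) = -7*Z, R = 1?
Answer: -2520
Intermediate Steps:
g(V) = 2*V*(1 + V) (g(V) = (V + V)*(V + 1) = (2*V)*(1 + V) = 2*V*(1 + V))
W(v) = 18 (W(v) = (2*(-4)*(1 - 4) - 1) - 5 = (2*(-4)*(-3) - 1) - 5 = (24 - 1) - 5 = 23 - 5 = 18)
W(6)*T(20, (5 - 3) - 8) = 18*(-7*20) = 18*(-140) = -2520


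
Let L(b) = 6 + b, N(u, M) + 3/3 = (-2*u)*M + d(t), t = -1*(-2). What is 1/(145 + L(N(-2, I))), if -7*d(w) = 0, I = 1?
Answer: 1/154 ≈ 0.0064935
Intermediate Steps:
t = 2
d(w) = 0 (d(w) = -⅐*0 = 0)
N(u, M) = -1 - 2*M*u (N(u, M) = -1 + ((-2*u)*M + 0) = -1 + (-2*M*u + 0) = -1 - 2*M*u)
1/(145 + L(N(-2, I))) = 1/(145 + (6 + (-1 - 2*1*(-2)))) = 1/(145 + (6 + (-1 + 4))) = 1/(145 + (6 + 3)) = 1/(145 + 9) = 1/154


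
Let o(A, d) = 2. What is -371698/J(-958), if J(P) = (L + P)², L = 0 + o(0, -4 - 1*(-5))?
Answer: -185849/456968 ≈ -0.40670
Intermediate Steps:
L = 2 (L = 0 + 2 = 2)
J(P) = (2 + P)²
-371698/J(-958) = -371698/(2 - 958)² = -371698/((-956)²) = -371698/913936 = -371698*1/913936 = -185849/456968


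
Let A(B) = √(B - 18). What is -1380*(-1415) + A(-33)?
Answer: 1952700 + I*√51 ≈ 1.9527e+6 + 7.1414*I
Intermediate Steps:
A(B) = √(-18 + B)
-1380*(-1415) + A(-33) = -1380*(-1415) + √(-18 - 33) = 1952700 + √(-51) = 1952700 + I*√51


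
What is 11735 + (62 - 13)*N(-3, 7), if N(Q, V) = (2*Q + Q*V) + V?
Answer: 10755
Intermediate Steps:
N(Q, V) = V + 2*Q + Q*V
11735 + (62 - 13)*N(-3, 7) = 11735 + (62 - 13)*(7 + 2*(-3) - 3*7) = 11735 + 49*(7 - 6 - 21) = 11735 + 49*(-20) = 11735 - 980 = 10755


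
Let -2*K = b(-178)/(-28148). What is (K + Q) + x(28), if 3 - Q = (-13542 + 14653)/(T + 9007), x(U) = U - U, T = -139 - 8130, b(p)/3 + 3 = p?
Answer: 30846877/20773224 ≈ 1.4849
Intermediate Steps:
b(p) = -9 + 3*p
T = -8269
x(U) = 0
K = -543/56296 (K = -(-9 + 3*(-178))/(2*(-28148)) = -(-9 - 534)*(-1)/(2*28148) = -(-543)*(-1)/(2*28148) = -½*543/28148 = -543/56296 ≈ -0.0096454)
Q = 1103/738 (Q = 3 - (-13542 + 14653)/(-8269 + 9007) = 3 - 1111/738 = 1103/738 ≈ 1.4946)
(K + Q) + x(28) = (-543/56296 + 1103/738) + 0 = 30846877/20773224 + 0 = 30846877/20773224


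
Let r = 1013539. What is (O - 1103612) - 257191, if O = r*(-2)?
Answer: -3387881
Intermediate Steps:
O = -2027078 (O = 1013539*(-2) = -2027078)
(O - 1103612) - 257191 = (-2027078 - 1103612) - 257191 = -3130690 - 257191 = -3387881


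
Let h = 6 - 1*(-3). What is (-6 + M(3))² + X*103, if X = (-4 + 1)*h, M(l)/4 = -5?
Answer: -2105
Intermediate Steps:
h = 9 (h = 6 + 3 = 9)
M(l) = -20 (M(l) = 4*(-5) = -20)
X = -27 (X = (-4 + 1)*9 = -3*9 = -27)
(-6 + M(3))² + X*103 = (-6 - 20)² - 27*103 = (-26)² - 2781 = 676 - 2781 = -2105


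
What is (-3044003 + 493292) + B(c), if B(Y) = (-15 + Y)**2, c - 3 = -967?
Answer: -1592270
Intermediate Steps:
c = -964 (c = 3 - 967 = -964)
(-3044003 + 493292) + B(c) = (-3044003 + 493292) + (-15 - 964)**2 = -2550711 + (-979)**2 = -2550711 + 958441 = -1592270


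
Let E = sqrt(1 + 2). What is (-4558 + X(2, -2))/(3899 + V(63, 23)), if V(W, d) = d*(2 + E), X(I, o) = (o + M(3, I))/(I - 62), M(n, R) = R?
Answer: -2996885/2593573 + 52417*sqrt(3)/7780719 ≈ -1.1438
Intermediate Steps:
E = sqrt(3) ≈ 1.7320
X(I, o) = (I + o)/(-62 + I) (X(I, o) = (o + I)/(I - 62) = (I + o)/(-62 + I))
V(W, d) = d*(2 + sqrt(3))
(-4558 + X(2, -2))/(3899 + V(63, 23)) = (-4558 + (2 - 2)/(-62 + 2))/(3899 + 23*(2 + sqrt(3))) = (-4558 + 0/(-60))/(3899 + (46 + 23*sqrt(3))) = (-4558 - 1/60*0)/(3945 + 23*sqrt(3)) = (-4558 + 0)/(3945 + 23*sqrt(3)) = -4558/(3945 + 23*sqrt(3))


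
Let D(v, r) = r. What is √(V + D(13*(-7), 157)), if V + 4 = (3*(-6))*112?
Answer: 9*I*√23 ≈ 43.162*I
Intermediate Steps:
V = -2020 (V = -4 + (3*(-6))*112 = -4 - 18*112 = -4 - 2016 = -2020)
√(V + D(13*(-7), 157)) = √(-2020 + 157) = √(-1863) = 9*I*√23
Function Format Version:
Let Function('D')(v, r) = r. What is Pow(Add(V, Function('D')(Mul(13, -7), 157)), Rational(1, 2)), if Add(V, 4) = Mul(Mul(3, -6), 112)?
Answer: Mul(9, I, Pow(23, Rational(1, 2))) ≈ Mul(43.162, I)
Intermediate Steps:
V = -2020 (V = Add(-4, Mul(Mul(3, -6), 112)) = Add(-4, Mul(-18, 112)) = Add(-4, -2016) = -2020)
Pow(Add(V, Function('D')(Mul(13, -7), 157)), Rational(1, 2)) = Pow(Add(-2020, 157), Rational(1, 2)) = Pow(-1863, Rational(1, 2)) = Mul(9, I, Pow(23, Rational(1, 2)))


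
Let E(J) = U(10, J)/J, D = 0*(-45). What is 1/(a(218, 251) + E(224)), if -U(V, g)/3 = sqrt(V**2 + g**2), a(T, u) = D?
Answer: -112*sqrt(12569)/37707 ≈ -0.33300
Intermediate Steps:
D = 0
a(T, u) = 0
U(V, g) = -3*sqrt(V**2 + g**2)
E(J) = -3*sqrt(100 + J**2)/J (E(J) = (-3*sqrt(10**2 + J**2))/J = (-3*sqrt(100 + J**2))/J = -3*sqrt(100 + J**2)/J)
1/(a(218, 251) + E(224)) = 1/(0 - 3*sqrt(100 + 224**2)/224) = 1/(0 - 3*1/224*sqrt(100 + 50176)) = 1/(0 - 3*1/224*sqrt(50276)) = 1/(0 - 3*1/224*2*sqrt(12569)) = 1/(0 - 3*sqrt(12569)/112) = 1/(-3*sqrt(12569)/112) = -112*sqrt(12569)/37707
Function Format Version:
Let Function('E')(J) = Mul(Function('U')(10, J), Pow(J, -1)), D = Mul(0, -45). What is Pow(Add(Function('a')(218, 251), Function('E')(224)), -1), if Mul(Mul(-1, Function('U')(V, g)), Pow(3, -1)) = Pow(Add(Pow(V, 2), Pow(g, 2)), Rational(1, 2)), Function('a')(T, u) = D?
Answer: Mul(Rational(-112, 37707), Pow(12569, Rational(1, 2))) ≈ -0.33300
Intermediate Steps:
D = 0
Function('a')(T, u) = 0
Function('U')(V, g) = Mul(-3, Pow(Add(Pow(V, 2), Pow(g, 2)), Rational(1, 2)))
Function('E')(J) = Mul(-3, Pow(J, -1), Pow(Add(100, Pow(J, 2)), Rational(1, 2))) (Function('E')(J) = Mul(Mul(-3, Pow(Add(Pow(10, 2), Pow(J, 2)), Rational(1, 2))), Pow(J, -1)) = Mul(Mul(-3, Pow(Add(100, Pow(J, 2)), Rational(1, 2))), Pow(J, -1)) = Mul(-3, Pow(J, -1), Pow(Add(100, Pow(J, 2)), Rational(1, 2))))
Pow(Add(Function('a')(218, 251), Function('E')(224)), -1) = Pow(Add(0, Mul(-3, Pow(224, -1), Pow(Add(100, Pow(224, 2)), Rational(1, 2)))), -1) = Pow(Add(0, Mul(-3, Rational(1, 224), Pow(Add(100, 50176), Rational(1, 2)))), -1) = Pow(Add(0, Mul(-3, Rational(1, 224), Pow(50276, Rational(1, 2)))), -1) = Pow(Add(0, Mul(-3, Rational(1, 224), Mul(2, Pow(12569, Rational(1, 2))))), -1) = Pow(Add(0, Mul(Rational(-3, 112), Pow(12569, Rational(1, 2)))), -1) = Pow(Mul(Rational(-3, 112), Pow(12569, Rational(1, 2))), -1) = Mul(Rational(-112, 37707), Pow(12569, Rational(1, 2)))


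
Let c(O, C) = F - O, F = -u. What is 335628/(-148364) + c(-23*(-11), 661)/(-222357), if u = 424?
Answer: -18632198192/8247443487 ≈ -2.2591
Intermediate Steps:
F = -424 (F = -1*424 = -424)
c(O, C) = -424 - O
335628/(-148364) + c(-23*(-11), 661)/(-222357) = 335628/(-148364) + (-424 - (-23)*(-11))/(-222357) = 335628*(-1/148364) + (-424 - 1*253)*(-1/222357) = -83907/37091 + (-424 - 253)*(-1/222357) = -83907/37091 - 677*(-1/222357) = -83907/37091 + 677/222357 = -18632198192/8247443487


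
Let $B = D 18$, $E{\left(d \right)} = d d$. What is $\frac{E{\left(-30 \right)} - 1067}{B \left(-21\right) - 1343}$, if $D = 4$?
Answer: $\frac{167}{2855} \approx 0.058494$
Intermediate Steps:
$E{\left(d \right)} = d^{2}$
$B = 72$ ($B = 4 \cdot 18 = 72$)
$\frac{E{\left(-30 \right)} - 1067}{B \left(-21\right) - 1343} = \frac{\left(-30\right)^{2} - 1067}{72 \left(-21\right) - 1343} = \frac{900 - 1067}{-1512 - 1343} = - \frac{167}{-2855} = \left(-167\right) \left(- \frac{1}{2855}\right) = \frac{167}{2855}$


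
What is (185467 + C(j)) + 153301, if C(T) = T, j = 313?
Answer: 339081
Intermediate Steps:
(185467 + C(j)) + 153301 = (185467 + 313) + 153301 = 185780 + 153301 = 339081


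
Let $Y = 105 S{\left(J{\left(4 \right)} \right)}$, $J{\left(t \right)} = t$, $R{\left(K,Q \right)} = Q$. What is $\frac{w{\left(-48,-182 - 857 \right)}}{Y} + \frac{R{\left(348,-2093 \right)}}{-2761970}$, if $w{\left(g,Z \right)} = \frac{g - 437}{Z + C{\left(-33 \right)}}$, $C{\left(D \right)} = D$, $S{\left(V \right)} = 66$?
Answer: $\frac{1688836873}{2051856465120} \approx 0.00082308$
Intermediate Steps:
$Y = 6930$ ($Y = 105 \cdot 66 = 6930$)
$w{\left(g,Z \right)} = \frac{-437 + g}{-33 + Z}$ ($w{\left(g,Z \right)} = \frac{g - 437}{Z - 33} = \frac{-437 + g}{-33 + Z}$)
$\frac{w{\left(-48,-182 - 857 \right)}}{Y} + \frac{R{\left(348,-2093 \right)}}{-2761970} = \frac{\frac{1}{-33 - 1039} \left(-437 - 48\right)}{6930} - \frac{2093}{-2761970} = \frac{1}{-33 - 1039} \left(-485\right) \frac{1}{6930} - - \frac{2093}{2761970} = \frac{1}{-1072} \left(-485\right) \frac{1}{6930} + \frac{2093}{2761970} = \left(- \frac{1}{1072}\right) \left(-485\right) \frac{1}{6930} + \frac{2093}{2761970} = \frac{485}{1072} \cdot \frac{1}{6930} + \frac{2093}{2761970} = \frac{97}{1485792} + \frac{2093}{2761970} = \frac{1688836873}{2051856465120}$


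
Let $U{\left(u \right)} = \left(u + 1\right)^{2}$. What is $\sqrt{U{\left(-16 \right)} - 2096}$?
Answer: $i \sqrt{1871} \approx 43.255 i$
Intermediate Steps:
$U{\left(u \right)} = \left(1 + u\right)^{2}$
$\sqrt{U{\left(-16 \right)} - 2096} = \sqrt{\left(1 - 16\right)^{2} - 2096} = \sqrt{\left(-15\right)^{2} - 2096} = \sqrt{225 - 2096} = \sqrt{-1871} = i \sqrt{1871}$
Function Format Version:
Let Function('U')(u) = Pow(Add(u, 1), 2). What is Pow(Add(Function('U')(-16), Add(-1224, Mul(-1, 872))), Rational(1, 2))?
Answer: Mul(I, Pow(1871, Rational(1, 2))) ≈ Mul(43.255, I)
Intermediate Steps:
Function('U')(u) = Pow(Add(1, u), 2)
Pow(Add(Function('U')(-16), Add(-1224, Mul(-1, 872))), Rational(1, 2)) = Pow(Add(Pow(Add(1, -16), 2), Add(-1224, Mul(-1, 872))), Rational(1, 2)) = Pow(Add(Pow(-15, 2), Add(-1224, -872)), Rational(1, 2)) = Pow(Add(225, -2096), Rational(1, 2)) = Pow(-1871, Rational(1, 2)) = Mul(I, Pow(1871, Rational(1, 2)))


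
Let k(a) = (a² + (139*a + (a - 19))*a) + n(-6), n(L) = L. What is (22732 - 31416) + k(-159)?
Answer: 3558952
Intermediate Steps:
k(a) = -6 + a² + a*(-19 + 140*a) (k(a) = (a² + (139*a + (a - 19))*a) - 6 = (a² + (139*a + (-19 + a))*a) - 6 = (a² + (-19 + 140*a)*a) - 6 = (a² + a*(-19 + 140*a)) - 6 = -6 + a² + a*(-19 + 140*a))
(22732 - 31416) + k(-159) = (22732 - 31416) + (-6 - 19*(-159) + 141*(-159)²) = -8684 + (-6 + 3021 + 141*25281) = -8684 + (-6 + 3021 + 3564621) = -8684 + 3567636 = 3558952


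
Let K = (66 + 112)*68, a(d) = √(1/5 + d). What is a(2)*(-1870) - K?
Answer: -12104 - 374*√55 ≈ -14878.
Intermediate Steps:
a(d) = √(⅕ + d) (a(d) = √(1*(⅕) + d) = √(⅕ + d))
K = 12104 (K = 178*68 = 12104)
a(2)*(-1870) - K = (√(5 + 25*2)/5)*(-1870) - 1*12104 = (√(5 + 50)/5)*(-1870) - 12104 = (√55/5)*(-1870) - 12104 = -374*√55 - 12104 = -12104 - 374*√55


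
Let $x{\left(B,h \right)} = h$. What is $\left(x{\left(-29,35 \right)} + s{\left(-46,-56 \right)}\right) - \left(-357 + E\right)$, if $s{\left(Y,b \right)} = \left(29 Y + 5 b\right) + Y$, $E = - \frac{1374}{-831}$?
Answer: $- \frac{351694}{277} \approx -1269.7$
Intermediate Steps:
$E = \frac{458}{277}$ ($E = \left(-1374\right) \left(- \frac{1}{831}\right) = \frac{458}{277} \approx 1.6534$)
$s{\left(Y,b \right)} = 5 b + 30 Y$ ($s{\left(Y,b \right)} = \left(5 b + 29 Y\right) + Y = 5 b + 30 Y$)
$\left(x{\left(-29,35 \right)} + s{\left(-46,-56 \right)}\right) - \left(-357 + E\right) = \left(35 + \left(5 \left(-56\right) + 30 \left(-46\right)\right)\right) + \left(357 - \frac{458}{277}\right) = \left(35 - 1660\right) + \left(357 - \frac{458}{277}\right) = \left(35 - 1660\right) + \frac{98431}{277} = -1625 + \frac{98431}{277} = - \frac{351694}{277}$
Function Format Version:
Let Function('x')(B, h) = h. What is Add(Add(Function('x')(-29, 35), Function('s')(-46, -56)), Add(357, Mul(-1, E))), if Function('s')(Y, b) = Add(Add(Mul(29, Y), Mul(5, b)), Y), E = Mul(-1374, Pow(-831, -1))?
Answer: Rational(-351694, 277) ≈ -1269.7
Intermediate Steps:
E = Rational(458, 277) (E = Mul(-1374, Rational(-1, 831)) = Rational(458, 277) ≈ 1.6534)
Function('s')(Y, b) = Add(Mul(5, b), Mul(30, Y)) (Function('s')(Y, b) = Add(Add(Mul(5, b), Mul(29, Y)), Y) = Add(Mul(5, b), Mul(30, Y)))
Add(Add(Function('x')(-29, 35), Function('s')(-46, -56)), Add(357, Mul(-1, E))) = Add(Add(35, Add(Mul(5, -56), Mul(30, -46))), Add(357, Mul(-1, Rational(458, 277)))) = Add(Add(35, Add(-280, -1380)), Add(357, Rational(-458, 277))) = Add(Add(35, -1660), Rational(98431, 277)) = Add(-1625, Rational(98431, 277)) = Rational(-351694, 277)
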